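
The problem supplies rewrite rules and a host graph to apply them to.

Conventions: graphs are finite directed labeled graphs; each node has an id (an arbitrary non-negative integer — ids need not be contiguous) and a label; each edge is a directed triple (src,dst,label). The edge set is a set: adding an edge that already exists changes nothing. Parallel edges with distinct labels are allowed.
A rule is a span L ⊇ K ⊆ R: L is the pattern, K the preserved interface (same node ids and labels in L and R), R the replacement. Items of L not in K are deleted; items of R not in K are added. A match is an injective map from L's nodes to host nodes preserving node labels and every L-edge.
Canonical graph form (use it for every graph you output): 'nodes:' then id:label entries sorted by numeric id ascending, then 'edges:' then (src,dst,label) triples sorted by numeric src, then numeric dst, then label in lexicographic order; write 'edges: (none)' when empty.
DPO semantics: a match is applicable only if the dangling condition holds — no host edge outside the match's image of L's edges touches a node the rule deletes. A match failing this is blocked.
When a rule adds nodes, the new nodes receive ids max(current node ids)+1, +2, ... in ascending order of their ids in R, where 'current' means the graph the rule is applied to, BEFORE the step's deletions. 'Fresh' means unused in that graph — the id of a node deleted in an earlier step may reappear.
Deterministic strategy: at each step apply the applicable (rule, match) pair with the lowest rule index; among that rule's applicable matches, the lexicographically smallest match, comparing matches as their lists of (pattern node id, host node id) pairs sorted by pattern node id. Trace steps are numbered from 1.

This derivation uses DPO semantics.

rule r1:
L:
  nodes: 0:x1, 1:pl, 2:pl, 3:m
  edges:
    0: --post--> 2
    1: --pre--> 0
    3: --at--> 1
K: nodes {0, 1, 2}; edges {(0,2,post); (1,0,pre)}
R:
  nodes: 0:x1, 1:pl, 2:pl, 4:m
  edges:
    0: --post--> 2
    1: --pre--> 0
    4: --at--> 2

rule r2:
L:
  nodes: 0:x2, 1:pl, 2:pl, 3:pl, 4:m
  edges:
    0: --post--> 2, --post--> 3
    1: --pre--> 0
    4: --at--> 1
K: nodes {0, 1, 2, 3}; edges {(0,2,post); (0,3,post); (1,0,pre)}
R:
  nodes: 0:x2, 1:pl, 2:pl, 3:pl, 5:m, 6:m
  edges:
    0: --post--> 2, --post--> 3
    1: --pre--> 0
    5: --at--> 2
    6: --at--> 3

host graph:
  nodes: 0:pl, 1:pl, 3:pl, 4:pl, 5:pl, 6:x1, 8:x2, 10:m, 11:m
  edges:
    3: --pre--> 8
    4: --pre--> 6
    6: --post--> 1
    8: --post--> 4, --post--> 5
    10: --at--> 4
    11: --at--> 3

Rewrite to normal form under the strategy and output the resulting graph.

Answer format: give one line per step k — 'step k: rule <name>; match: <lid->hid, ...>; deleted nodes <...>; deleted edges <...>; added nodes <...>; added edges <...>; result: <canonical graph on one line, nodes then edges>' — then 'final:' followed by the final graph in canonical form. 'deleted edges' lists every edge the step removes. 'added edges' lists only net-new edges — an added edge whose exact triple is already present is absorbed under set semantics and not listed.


step 1: rule r1; match: 0->6, 1->4, 2->1, 3->10; deleted nodes 10; deleted edges (10,4,at); added nodes 12; added edges (12,1,at); result: nodes: 0:pl, 1:pl, 3:pl, 4:pl, 5:pl, 6:x1, 8:x2, 11:m, 12:m edges: (3,8,pre); (4,6,pre); (6,1,post); (8,4,post); (8,5,post); (11,3,at); (12,1,at)
step 2: rule r2; match: 0->8, 1->3, 2->4, 3->5, 4->11; deleted nodes 11; deleted edges (11,3,at); added nodes 13, 14; added edges (13,4,at); (14,5,at); result: nodes: 0:pl, 1:pl, 3:pl, 4:pl, 5:pl, 6:x1, 8:x2, 12:m, 13:m, 14:m edges: (3,8,pre); (4,6,pre); (6,1,post); (8,4,post); (8,5,post); (12,1,at); (13,4,at); (14,5,at)
step 3: rule r1; match: 0->6, 1->4, 2->1, 3->13; deleted nodes 13; deleted edges (13,4,at); added nodes 15; added edges (15,1,at); result: nodes: 0:pl, 1:pl, 3:pl, 4:pl, 5:pl, 6:x1, 8:x2, 12:m, 14:m, 15:m edges: (3,8,pre); (4,6,pre); (6,1,post); (8,4,post); (8,5,post); (12,1,at); (14,5,at); (15,1,at)
final:
nodes: 0:pl, 1:pl, 3:pl, 4:pl, 5:pl, 6:x1, 8:x2, 12:m, 14:m, 15:m
edges: (3,8,pre); (4,6,pre); (6,1,post); (8,4,post); (8,5,post); (12,1,at); (14,5,at); (15,1,at)


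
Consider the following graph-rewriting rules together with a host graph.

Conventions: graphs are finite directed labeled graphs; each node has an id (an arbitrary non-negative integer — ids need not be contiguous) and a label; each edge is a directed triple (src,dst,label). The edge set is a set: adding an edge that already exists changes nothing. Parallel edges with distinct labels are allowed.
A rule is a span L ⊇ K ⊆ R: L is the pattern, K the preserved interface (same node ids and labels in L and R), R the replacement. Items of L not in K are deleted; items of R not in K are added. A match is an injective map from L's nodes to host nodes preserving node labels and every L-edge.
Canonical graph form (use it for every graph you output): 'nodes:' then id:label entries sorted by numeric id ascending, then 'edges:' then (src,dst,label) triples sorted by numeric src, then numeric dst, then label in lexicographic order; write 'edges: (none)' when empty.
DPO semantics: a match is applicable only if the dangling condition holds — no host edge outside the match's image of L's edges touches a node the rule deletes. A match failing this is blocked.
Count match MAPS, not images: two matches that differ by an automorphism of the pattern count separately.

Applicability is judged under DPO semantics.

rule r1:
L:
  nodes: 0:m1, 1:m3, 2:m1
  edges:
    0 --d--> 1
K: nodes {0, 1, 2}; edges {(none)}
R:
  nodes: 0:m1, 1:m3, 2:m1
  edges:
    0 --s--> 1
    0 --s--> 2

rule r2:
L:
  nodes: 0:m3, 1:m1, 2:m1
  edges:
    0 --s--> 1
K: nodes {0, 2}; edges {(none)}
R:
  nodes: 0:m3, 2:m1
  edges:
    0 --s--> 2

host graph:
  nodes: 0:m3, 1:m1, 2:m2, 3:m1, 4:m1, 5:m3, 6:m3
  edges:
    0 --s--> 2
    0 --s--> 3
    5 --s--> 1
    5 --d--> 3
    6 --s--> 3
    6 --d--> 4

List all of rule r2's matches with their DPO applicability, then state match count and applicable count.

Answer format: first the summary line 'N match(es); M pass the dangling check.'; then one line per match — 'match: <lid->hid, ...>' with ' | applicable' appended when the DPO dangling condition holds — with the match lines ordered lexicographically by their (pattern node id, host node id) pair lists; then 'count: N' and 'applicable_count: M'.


6 match(es); 2 pass the dangling check.
match: 0->0, 1->3, 2->1
match: 0->0, 1->3, 2->4
match: 0->5, 1->1, 2->3 | applicable
match: 0->5, 1->1, 2->4 | applicable
match: 0->6, 1->3, 2->1
match: 0->6, 1->3, 2->4
count: 6
applicable_count: 2


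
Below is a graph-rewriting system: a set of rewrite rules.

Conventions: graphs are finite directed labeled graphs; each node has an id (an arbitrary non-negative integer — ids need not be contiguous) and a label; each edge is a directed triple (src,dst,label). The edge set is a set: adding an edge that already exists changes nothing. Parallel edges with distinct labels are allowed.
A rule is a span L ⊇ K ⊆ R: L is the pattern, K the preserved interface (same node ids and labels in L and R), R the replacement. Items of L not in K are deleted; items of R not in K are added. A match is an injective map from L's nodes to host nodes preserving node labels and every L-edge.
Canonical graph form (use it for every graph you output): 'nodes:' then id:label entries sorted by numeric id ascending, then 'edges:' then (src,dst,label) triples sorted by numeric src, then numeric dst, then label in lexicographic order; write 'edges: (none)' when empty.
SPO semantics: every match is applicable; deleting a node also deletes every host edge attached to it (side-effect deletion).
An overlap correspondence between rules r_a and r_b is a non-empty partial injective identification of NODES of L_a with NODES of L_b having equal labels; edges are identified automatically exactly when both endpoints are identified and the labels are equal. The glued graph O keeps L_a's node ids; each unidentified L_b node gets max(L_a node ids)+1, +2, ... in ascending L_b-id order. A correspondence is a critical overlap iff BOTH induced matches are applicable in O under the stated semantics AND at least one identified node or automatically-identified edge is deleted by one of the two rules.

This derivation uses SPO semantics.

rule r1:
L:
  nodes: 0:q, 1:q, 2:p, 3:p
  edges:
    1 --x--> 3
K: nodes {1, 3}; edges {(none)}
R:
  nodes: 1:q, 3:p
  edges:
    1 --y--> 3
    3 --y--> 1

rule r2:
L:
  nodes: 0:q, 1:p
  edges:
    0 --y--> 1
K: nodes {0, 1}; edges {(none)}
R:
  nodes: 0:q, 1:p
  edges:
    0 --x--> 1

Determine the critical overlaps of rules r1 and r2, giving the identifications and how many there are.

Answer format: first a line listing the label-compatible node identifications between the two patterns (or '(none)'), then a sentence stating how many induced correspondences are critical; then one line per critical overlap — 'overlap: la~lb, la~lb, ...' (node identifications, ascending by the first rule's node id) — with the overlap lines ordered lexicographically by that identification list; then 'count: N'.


label-compatible node identifications between L(r1) and L(r2): 0~0, 1~0, 2~1, 3~1
5 of the induced correspondences are critical overlaps of r1 and r2.
overlap: 0~0
overlap: 0~0, 2~1
overlap: 0~0, 3~1
overlap: 1~0, 2~1
overlap: 2~1
count: 5


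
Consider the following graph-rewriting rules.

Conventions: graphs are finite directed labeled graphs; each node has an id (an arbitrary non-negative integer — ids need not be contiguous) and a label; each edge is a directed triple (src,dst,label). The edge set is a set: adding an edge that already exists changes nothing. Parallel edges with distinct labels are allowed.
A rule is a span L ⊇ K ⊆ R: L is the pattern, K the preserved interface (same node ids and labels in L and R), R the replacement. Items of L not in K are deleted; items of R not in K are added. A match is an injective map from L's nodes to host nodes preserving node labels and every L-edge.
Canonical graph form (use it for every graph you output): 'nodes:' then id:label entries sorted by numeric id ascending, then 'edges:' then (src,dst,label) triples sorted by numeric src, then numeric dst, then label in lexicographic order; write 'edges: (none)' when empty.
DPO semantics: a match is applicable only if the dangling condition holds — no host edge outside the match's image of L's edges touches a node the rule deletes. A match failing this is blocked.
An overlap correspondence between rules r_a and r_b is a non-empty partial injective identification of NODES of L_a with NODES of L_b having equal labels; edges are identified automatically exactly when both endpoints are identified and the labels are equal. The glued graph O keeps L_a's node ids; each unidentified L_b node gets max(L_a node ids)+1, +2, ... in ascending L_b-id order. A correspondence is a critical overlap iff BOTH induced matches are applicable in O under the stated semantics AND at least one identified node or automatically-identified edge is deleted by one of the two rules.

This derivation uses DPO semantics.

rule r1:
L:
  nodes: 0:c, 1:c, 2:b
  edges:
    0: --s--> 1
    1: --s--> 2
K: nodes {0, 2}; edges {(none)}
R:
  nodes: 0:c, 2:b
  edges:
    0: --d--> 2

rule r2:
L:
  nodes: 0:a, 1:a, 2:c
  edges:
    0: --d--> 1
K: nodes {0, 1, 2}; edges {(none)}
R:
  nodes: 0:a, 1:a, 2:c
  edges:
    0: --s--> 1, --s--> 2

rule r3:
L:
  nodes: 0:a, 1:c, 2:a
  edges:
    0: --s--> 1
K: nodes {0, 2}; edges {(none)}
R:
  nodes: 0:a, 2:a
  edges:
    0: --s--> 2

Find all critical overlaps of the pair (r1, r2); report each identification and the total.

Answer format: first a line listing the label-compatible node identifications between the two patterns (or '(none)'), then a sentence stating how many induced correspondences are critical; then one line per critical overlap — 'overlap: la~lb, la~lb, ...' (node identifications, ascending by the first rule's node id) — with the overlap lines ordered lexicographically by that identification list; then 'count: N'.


label-compatible node identifications between L(r1) and L(r2): 0~2, 1~2
1 of the induced correspondences is a critical overlap of r1 and r2.
overlap: 1~2
count: 1


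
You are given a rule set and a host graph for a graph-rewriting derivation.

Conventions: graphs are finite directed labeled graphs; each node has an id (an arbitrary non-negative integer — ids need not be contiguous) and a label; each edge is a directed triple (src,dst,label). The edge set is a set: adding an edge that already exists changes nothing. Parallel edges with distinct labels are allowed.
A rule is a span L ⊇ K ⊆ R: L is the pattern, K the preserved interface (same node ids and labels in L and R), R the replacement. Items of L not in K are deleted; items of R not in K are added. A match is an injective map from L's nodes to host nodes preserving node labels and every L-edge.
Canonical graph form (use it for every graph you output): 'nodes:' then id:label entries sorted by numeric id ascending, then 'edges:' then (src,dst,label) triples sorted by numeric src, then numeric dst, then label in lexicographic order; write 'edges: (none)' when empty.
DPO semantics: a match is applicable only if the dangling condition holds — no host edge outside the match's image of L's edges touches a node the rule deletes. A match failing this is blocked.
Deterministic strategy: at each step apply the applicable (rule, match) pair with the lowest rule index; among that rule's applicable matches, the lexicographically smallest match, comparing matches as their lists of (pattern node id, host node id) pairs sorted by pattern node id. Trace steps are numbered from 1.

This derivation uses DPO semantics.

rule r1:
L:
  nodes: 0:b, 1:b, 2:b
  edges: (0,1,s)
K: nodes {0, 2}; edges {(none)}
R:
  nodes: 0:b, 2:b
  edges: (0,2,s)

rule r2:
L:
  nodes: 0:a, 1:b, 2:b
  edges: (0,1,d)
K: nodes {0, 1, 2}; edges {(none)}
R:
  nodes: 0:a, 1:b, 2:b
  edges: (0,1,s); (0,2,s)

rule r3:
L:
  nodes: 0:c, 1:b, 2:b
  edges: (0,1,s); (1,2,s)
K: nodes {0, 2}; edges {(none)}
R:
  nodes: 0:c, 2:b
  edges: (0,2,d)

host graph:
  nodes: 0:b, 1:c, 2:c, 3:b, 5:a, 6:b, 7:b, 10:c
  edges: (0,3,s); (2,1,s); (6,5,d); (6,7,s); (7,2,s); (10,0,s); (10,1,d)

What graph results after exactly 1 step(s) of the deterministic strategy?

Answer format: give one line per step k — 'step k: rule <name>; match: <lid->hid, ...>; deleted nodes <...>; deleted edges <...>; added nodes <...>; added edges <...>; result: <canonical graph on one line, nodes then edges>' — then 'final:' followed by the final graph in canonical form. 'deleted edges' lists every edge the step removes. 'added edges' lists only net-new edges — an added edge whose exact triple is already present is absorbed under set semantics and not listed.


step 1: rule r1; match: 0->0, 1->3, 2->6; deleted nodes 3; deleted edges (0,3,s); added nodes (none); added edges (0,6,s); result: nodes: 0:b, 1:c, 2:c, 5:a, 6:b, 7:b, 10:c edges: (0,6,s); (2,1,s); (6,5,d); (6,7,s); (7,2,s); (10,0,s); (10,1,d)
final:
nodes: 0:b, 1:c, 2:c, 5:a, 6:b, 7:b, 10:c
edges: (0,6,s); (2,1,s); (6,5,d); (6,7,s); (7,2,s); (10,0,s); (10,1,d)


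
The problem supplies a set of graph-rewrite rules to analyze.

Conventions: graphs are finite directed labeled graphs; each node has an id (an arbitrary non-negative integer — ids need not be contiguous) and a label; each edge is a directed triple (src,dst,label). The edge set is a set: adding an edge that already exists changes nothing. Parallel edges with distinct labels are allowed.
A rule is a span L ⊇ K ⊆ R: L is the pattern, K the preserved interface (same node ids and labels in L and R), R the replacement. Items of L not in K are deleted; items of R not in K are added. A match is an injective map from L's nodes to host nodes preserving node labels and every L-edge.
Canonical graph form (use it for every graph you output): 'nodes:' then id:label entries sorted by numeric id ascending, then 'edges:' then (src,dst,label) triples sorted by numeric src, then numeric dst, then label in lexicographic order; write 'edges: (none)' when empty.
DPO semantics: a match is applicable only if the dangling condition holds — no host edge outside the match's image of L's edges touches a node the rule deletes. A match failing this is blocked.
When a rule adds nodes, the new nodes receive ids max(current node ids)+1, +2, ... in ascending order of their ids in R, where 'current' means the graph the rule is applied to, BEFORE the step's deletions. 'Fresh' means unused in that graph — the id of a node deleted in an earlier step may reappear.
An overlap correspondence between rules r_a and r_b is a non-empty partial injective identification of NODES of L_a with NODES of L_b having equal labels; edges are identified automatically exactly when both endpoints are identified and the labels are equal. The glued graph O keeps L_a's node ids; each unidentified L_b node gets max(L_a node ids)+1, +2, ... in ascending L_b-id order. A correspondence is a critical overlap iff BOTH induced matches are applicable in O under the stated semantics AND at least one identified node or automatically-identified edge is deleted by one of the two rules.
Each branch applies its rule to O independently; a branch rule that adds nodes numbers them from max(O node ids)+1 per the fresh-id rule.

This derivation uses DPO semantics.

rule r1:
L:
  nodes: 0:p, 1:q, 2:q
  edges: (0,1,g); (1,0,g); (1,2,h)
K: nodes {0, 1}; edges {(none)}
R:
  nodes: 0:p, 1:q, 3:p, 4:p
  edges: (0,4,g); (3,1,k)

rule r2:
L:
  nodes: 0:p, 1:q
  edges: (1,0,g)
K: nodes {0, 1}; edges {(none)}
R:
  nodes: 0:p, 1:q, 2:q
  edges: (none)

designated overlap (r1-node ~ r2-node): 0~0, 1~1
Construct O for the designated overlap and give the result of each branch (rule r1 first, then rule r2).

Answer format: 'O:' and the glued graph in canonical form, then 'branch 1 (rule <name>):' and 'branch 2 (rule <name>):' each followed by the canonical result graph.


O:
nodes: 0:p, 1:q, 2:q
edges: (0,1,g); (1,0,g); (1,2,h)
branch 1 (rule r1):
nodes: 0:p, 1:q, 3:p, 4:p
edges: (0,4,g); (3,1,k)
branch 2 (rule r2):
nodes: 0:p, 1:q, 2:q, 3:q
edges: (0,1,g); (1,2,h)


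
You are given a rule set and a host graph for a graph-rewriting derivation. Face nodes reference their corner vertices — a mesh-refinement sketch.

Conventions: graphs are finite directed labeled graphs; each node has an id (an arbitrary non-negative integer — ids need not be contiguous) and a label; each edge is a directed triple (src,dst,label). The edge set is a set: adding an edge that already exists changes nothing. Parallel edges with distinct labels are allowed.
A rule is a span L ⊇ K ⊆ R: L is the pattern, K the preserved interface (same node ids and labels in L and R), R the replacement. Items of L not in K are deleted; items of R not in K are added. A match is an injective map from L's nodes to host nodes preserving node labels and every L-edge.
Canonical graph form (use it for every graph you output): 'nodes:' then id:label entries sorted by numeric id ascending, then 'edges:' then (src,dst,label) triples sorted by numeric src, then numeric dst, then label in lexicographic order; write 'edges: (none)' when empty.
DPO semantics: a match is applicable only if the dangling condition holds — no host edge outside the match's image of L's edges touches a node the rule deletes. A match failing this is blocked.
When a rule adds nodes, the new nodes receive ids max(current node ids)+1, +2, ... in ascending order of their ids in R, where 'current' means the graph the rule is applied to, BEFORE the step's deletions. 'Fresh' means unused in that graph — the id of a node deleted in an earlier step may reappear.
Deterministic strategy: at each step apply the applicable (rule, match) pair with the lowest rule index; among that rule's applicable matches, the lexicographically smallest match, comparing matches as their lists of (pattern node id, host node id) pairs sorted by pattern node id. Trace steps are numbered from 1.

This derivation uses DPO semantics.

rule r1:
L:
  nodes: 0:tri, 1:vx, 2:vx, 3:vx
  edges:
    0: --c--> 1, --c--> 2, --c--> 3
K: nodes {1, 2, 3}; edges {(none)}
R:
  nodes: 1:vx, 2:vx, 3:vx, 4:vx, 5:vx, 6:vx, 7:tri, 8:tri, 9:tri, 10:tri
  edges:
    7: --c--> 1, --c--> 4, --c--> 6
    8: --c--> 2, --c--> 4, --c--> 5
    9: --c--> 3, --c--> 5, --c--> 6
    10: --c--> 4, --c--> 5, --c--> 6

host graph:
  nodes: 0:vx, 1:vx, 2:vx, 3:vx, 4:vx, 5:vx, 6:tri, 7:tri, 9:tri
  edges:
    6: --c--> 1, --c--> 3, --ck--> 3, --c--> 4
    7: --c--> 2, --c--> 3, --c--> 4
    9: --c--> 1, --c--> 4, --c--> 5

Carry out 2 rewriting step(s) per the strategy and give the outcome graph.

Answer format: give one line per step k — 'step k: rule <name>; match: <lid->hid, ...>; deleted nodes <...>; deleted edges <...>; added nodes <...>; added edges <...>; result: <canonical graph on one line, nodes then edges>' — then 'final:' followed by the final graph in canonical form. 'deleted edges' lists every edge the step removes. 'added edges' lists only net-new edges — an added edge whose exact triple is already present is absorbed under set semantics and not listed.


step 1: rule r1; match: 0->7, 1->2, 2->3, 3->4; deleted nodes 7; deleted edges (7,2,c); (7,3,c); (7,4,c); added nodes 10, 11, 12, 13, 14, 15, 16; added edges (13,2,c); (13,10,c); (13,12,c); (14,3,c); (14,10,c); (14,11,c); (15,4,c); (15,11,c); (15,12,c); (16,10,c); (16,11,c); (16,12,c); result: nodes: 0:vx, 1:vx, 2:vx, 3:vx, 4:vx, 5:vx, 6:tri, 9:tri, 10:vx, 11:vx, 12:vx, 13:tri, 14:tri, 15:tri, 16:tri edges: (6,1,c); (6,3,c); (6,3,ck); (6,4,c); (9,1,c); (9,4,c); (9,5,c); (13,2,c); (13,10,c); (13,12,c); (14,3,c); (14,10,c); (14,11,c); (15,4,c); (15,11,c); (15,12,c); (16,10,c); (16,11,c); (16,12,c)
step 2: rule r1; match: 0->9, 1->1, 2->4, 3->5; deleted nodes 9; deleted edges (9,1,c); (9,4,c); (9,5,c); added nodes 17, 18, 19, 20, 21, 22, 23; added edges (20,1,c); (20,17,c); (20,19,c); (21,4,c); (21,17,c); (21,18,c); (22,5,c); (22,18,c); (22,19,c); (23,17,c); (23,18,c); (23,19,c); result: nodes: 0:vx, 1:vx, 2:vx, 3:vx, 4:vx, 5:vx, 6:tri, 10:vx, 11:vx, 12:vx, 13:tri, 14:tri, 15:tri, 16:tri, 17:vx, 18:vx, 19:vx, 20:tri, 21:tri, 22:tri, 23:tri edges: (6,1,c); (6,3,c); (6,3,ck); (6,4,c); (13,2,c); (13,10,c); (13,12,c); (14,3,c); (14,10,c); (14,11,c); (15,4,c); (15,11,c); (15,12,c); (16,10,c); (16,11,c); (16,12,c); (20,1,c); (20,17,c); (20,19,c); (21,4,c); (21,17,c); (21,18,c); (22,5,c); (22,18,c); (22,19,c); (23,17,c); (23,18,c); (23,19,c)
final:
nodes: 0:vx, 1:vx, 2:vx, 3:vx, 4:vx, 5:vx, 6:tri, 10:vx, 11:vx, 12:vx, 13:tri, 14:tri, 15:tri, 16:tri, 17:vx, 18:vx, 19:vx, 20:tri, 21:tri, 22:tri, 23:tri
edges: (6,1,c); (6,3,c); (6,3,ck); (6,4,c); (13,2,c); (13,10,c); (13,12,c); (14,3,c); (14,10,c); (14,11,c); (15,4,c); (15,11,c); (15,12,c); (16,10,c); (16,11,c); (16,12,c); (20,1,c); (20,17,c); (20,19,c); (21,4,c); (21,17,c); (21,18,c); (22,5,c); (22,18,c); (22,19,c); (23,17,c); (23,18,c); (23,19,c)


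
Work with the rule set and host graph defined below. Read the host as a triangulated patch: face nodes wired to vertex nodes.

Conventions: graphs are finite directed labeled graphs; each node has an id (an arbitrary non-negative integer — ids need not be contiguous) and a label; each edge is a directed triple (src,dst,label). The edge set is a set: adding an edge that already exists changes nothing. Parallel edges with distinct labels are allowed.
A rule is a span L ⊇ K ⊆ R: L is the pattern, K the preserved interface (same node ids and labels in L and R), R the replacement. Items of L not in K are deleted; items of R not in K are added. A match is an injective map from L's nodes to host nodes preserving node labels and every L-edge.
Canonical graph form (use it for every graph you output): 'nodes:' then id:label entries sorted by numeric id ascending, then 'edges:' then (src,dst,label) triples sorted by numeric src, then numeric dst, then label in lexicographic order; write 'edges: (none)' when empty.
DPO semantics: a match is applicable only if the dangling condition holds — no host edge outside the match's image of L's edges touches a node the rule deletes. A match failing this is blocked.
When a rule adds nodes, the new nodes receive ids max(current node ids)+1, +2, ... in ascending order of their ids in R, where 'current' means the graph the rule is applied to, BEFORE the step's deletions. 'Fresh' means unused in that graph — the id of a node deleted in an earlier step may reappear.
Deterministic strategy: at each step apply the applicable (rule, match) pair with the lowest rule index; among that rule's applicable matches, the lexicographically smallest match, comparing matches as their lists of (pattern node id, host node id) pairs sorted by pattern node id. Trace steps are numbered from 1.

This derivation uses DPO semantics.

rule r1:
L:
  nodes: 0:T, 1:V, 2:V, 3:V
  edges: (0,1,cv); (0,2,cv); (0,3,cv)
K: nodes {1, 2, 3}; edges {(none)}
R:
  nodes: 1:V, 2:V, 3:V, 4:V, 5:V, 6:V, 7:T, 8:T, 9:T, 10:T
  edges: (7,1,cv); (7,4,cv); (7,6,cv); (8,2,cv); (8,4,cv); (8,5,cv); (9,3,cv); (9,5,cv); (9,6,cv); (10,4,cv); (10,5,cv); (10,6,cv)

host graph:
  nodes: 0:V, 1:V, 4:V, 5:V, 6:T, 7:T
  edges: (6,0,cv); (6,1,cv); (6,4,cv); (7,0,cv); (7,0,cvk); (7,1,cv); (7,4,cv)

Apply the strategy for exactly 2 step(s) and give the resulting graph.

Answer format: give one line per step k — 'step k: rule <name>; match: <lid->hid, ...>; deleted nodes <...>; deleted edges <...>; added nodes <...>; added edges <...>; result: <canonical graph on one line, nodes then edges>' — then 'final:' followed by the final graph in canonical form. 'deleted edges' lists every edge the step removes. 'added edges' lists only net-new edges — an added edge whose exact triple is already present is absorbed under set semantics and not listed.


step 1: rule r1; match: 0->6, 1->0, 2->1, 3->4; deleted nodes 6; deleted edges (6,0,cv); (6,1,cv); (6,4,cv); added nodes 8, 9, 10, 11, 12, 13, 14; added edges (11,0,cv); (11,8,cv); (11,10,cv); (12,1,cv); (12,8,cv); (12,9,cv); (13,4,cv); (13,9,cv); (13,10,cv); (14,8,cv); (14,9,cv); (14,10,cv); result: nodes: 0:V, 1:V, 4:V, 5:V, 7:T, 8:V, 9:V, 10:V, 11:T, 12:T, 13:T, 14:T edges: (7,0,cv); (7,0,cvk); (7,1,cv); (7,4,cv); (11,0,cv); (11,8,cv); (11,10,cv); (12,1,cv); (12,8,cv); (12,9,cv); (13,4,cv); (13,9,cv); (13,10,cv); (14,8,cv); (14,9,cv); (14,10,cv)
step 2: rule r1; match: 0->11, 1->0, 2->8, 3->10; deleted nodes 11; deleted edges (11,0,cv); (11,8,cv); (11,10,cv); added nodes 15, 16, 17, 18, 19, 20, 21; added edges (18,0,cv); (18,15,cv); (18,17,cv); (19,8,cv); (19,15,cv); (19,16,cv); (20,10,cv); (20,16,cv); (20,17,cv); (21,15,cv); (21,16,cv); (21,17,cv); result: nodes: 0:V, 1:V, 4:V, 5:V, 7:T, 8:V, 9:V, 10:V, 12:T, 13:T, 14:T, 15:V, 16:V, 17:V, 18:T, 19:T, 20:T, 21:T edges: (7,0,cv); (7,0,cvk); (7,1,cv); (7,4,cv); (12,1,cv); (12,8,cv); (12,9,cv); (13,4,cv); (13,9,cv); (13,10,cv); (14,8,cv); (14,9,cv); (14,10,cv); (18,0,cv); (18,15,cv); (18,17,cv); (19,8,cv); (19,15,cv); (19,16,cv); (20,10,cv); (20,16,cv); (20,17,cv); (21,15,cv); (21,16,cv); (21,17,cv)
final:
nodes: 0:V, 1:V, 4:V, 5:V, 7:T, 8:V, 9:V, 10:V, 12:T, 13:T, 14:T, 15:V, 16:V, 17:V, 18:T, 19:T, 20:T, 21:T
edges: (7,0,cv); (7,0,cvk); (7,1,cv); (7,4,cv); (12,1,cv); (12,8,cv); (12,9,cv); (13,4,cv); (13,9,cv); (13,10,cv); (14,8,cv); (14,9,cv); (14,10,cv); (18,0,cv); (18,15,cv); (18,17,cv); (19,8,cv); (19,15,cv); (19,16,cv); (20,10,cv); (20,16,cv); (20,17,cv); (21,15,cv); (21,16,cv); (21,17,cv)


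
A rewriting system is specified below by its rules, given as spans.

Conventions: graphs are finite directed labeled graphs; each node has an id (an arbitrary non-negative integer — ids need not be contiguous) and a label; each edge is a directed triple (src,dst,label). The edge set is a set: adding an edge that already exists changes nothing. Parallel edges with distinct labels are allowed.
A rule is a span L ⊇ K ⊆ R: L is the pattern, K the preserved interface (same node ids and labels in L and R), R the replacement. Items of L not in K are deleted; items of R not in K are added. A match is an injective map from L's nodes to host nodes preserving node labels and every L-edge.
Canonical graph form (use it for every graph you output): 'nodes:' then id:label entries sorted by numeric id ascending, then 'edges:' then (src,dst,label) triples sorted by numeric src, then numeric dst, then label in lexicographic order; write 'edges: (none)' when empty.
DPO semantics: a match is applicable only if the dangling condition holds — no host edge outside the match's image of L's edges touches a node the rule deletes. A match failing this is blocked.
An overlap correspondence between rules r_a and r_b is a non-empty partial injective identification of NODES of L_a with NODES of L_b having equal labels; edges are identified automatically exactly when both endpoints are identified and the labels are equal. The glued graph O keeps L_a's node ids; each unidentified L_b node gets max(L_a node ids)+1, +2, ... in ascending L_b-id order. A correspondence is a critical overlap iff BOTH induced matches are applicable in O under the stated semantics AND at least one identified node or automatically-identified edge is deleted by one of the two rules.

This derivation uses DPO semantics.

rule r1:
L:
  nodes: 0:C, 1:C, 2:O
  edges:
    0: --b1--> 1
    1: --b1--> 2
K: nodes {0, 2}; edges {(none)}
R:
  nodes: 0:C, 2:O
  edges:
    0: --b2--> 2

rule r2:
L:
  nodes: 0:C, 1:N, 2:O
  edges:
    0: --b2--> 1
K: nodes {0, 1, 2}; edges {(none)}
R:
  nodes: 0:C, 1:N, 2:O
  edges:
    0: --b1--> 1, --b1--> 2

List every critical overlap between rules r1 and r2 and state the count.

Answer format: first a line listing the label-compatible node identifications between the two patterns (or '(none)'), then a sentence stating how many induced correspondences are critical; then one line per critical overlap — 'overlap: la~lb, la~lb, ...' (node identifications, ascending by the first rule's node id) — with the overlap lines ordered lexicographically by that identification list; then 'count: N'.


label-compatible node identifications between L(r1) and L(r2): 0~0, 1~0, 2~2
0 of the induced correspondences are critical overlaps of r1 and r2.
count: 0


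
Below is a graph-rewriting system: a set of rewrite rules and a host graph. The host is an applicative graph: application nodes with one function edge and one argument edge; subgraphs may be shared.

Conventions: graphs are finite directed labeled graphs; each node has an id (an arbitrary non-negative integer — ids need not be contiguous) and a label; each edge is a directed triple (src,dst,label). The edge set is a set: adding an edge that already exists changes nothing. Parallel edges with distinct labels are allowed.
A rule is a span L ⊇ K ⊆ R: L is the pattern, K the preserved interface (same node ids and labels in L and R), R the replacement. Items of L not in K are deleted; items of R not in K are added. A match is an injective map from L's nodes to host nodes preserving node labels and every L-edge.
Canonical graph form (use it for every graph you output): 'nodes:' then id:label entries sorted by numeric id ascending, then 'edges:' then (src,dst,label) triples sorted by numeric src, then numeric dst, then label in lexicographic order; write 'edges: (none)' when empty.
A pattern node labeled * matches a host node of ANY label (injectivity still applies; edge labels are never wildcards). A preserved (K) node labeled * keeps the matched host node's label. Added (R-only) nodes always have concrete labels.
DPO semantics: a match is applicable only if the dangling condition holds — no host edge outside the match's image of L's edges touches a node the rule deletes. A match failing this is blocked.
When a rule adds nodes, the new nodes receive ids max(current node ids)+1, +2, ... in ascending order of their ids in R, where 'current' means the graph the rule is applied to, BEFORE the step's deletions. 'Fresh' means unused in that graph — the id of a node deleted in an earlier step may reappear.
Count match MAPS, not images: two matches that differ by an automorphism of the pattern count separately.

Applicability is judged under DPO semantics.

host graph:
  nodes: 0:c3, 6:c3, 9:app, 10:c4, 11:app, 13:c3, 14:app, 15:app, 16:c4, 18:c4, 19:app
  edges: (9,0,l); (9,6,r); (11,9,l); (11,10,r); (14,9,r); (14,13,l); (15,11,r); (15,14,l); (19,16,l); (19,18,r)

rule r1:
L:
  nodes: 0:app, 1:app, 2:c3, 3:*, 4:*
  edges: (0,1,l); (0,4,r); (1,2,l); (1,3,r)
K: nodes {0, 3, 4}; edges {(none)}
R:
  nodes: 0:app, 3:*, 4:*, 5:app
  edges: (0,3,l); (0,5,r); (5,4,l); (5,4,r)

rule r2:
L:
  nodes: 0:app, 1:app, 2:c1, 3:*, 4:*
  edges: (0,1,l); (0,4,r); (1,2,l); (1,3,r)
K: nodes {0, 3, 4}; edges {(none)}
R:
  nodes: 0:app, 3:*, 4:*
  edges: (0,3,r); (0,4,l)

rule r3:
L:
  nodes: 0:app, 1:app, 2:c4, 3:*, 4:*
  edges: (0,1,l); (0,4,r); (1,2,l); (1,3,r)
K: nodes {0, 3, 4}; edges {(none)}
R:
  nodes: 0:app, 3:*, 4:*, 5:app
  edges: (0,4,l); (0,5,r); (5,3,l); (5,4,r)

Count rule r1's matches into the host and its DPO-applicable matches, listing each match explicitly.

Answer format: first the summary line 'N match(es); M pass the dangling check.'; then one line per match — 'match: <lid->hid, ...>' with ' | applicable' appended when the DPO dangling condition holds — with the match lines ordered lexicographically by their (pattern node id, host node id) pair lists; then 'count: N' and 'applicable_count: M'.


2 match(es); 1 pass the dangling check.
match: 0->11, 1->9, 2->0, 3->6, 4->10
match: 0->15, 1->14, 2->13, 3->9, 4->11 | applicable
count: 2
applicable_count: 1


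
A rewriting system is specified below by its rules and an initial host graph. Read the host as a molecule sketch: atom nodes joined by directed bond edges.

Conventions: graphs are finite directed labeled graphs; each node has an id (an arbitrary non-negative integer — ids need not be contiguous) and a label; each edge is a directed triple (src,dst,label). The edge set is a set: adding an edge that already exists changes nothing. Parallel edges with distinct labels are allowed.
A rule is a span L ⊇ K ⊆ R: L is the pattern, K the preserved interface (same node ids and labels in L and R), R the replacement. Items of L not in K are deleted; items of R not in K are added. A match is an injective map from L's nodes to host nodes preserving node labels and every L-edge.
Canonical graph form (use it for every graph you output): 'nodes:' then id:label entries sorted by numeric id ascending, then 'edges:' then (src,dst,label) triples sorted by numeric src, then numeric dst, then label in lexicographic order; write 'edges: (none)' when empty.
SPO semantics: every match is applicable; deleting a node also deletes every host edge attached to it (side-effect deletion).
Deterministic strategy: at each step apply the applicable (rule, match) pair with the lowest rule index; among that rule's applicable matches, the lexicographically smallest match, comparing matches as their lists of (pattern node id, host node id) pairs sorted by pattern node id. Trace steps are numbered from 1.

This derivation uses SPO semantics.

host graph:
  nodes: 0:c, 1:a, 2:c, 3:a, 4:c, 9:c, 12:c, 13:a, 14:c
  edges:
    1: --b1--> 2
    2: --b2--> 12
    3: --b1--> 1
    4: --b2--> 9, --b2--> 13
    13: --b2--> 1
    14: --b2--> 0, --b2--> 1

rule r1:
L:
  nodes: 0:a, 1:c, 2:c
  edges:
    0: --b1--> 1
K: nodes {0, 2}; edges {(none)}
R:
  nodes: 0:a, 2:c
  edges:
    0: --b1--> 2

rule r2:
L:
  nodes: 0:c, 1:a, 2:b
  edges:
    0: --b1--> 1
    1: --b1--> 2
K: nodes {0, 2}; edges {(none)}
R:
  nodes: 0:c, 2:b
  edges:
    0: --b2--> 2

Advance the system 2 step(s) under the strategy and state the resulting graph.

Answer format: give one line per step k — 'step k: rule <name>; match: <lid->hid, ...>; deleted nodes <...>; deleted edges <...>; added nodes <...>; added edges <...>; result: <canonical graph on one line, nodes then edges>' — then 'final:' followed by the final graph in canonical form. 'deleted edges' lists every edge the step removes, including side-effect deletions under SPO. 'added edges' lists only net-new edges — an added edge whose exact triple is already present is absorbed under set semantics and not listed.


step 1: rule r1; match: 0->1, 1->2, 2->0; deleted nodes 2; deleted edges (1,2,b1); (2,12,b2); added nodes (none); added edges (1,0,b1); result: nodes: 0:c, 1:a, 3:a, 4:c, 9:c, 12:c, 13:a, 14:c edges: (1,0,b1); (3,1,b1); (4,9,b2); (4,13,b2); (13,1,b2); (14,0,b2); (14,1,b2)
step 2: rule r1; match: 0->1, 1->0, 2->4; deleted nodes 0; deleted edges (1,0,b1); (14,0,b2); added nodes (none); added edges (1,4,b1); result: nodes: 1:a, 3:a, 4:c, 9:c, 12:c, 13:a, 14:c edges: (1,4,b1); (3,1,b1); (4,9,b2); (4,13,b2); (13,1,b2); (14,1,b2)
final:
nodes: 1:a, 3:a, 4:c, 9:c, 12:c, 13:a, 14:c
edges: (1,4,b1); (3,1,b1); (4,9,b2); (4,13,b2); (13,1,b2); (14,1,b2)


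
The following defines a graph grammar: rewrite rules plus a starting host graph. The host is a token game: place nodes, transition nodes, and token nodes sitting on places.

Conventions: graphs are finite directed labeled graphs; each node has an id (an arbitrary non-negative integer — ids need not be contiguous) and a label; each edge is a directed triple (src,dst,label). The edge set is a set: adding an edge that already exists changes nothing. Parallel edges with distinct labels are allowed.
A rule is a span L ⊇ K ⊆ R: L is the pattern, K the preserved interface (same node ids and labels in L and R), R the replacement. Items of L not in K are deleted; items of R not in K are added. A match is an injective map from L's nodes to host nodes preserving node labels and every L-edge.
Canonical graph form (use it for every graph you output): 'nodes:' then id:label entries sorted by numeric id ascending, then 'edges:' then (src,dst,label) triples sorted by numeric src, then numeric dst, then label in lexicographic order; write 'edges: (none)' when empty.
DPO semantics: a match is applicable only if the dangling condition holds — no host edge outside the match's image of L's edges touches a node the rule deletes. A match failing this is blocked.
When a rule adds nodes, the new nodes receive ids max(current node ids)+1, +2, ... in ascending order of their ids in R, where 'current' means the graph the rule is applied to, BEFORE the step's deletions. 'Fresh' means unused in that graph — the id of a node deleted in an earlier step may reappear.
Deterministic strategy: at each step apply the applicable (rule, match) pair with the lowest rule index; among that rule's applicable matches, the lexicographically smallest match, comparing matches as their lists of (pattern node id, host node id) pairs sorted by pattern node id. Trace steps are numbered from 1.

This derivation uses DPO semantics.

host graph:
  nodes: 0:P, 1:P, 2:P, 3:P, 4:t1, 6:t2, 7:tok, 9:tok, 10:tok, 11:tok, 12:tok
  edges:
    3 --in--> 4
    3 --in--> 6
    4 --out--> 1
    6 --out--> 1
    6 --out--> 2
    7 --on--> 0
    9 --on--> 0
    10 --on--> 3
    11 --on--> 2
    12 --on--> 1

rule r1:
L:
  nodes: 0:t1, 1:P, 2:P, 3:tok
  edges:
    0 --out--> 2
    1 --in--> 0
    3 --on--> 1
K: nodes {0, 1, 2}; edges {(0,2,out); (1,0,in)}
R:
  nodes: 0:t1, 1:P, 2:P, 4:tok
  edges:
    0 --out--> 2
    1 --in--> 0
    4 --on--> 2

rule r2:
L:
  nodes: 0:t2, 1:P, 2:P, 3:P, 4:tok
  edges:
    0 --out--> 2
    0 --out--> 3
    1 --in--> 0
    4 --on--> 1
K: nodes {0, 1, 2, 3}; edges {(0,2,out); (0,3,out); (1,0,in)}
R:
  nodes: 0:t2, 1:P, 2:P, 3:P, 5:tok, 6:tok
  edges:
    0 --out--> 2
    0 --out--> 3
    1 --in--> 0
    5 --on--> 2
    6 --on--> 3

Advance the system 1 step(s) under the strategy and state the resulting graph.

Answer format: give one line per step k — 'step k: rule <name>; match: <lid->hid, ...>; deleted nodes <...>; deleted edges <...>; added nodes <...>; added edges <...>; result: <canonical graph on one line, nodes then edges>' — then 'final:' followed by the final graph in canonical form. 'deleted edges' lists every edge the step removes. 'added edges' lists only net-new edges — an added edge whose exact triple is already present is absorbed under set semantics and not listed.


step 1: rule r1; match: 0->4, 1->3, 2->1, 3->10; deleted nodes 10; deleted edges (10,3,on); added nodes 13; added edges (13,1,on); result: nodes: 0:P, 1:P, 2:P, 3:P, 4:t1, 6:t2, 7:tok, 9:tok, 11:tok, 12:tok, 13:tok edges: (3,4,in); (3,6,in); (4,1,out); (6,1,out); (6,2,out); (7,0,on); (9,0,on); (11,2,on); (12,1,on); (13,1,on)
final:
nodes: 0:P, 1:P, 2:P, 3:P, 4:t1, 6:t2, 7:tok, 9:tok, 11:tok, 12:tok, 13:tok
edges: (3,4,in); (3,6,in); (4,1,out); (6,1,out); (6,2,out); (7,0,on); (9,0,on); (11,2,on); (12,1,on); (13,1,on)
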